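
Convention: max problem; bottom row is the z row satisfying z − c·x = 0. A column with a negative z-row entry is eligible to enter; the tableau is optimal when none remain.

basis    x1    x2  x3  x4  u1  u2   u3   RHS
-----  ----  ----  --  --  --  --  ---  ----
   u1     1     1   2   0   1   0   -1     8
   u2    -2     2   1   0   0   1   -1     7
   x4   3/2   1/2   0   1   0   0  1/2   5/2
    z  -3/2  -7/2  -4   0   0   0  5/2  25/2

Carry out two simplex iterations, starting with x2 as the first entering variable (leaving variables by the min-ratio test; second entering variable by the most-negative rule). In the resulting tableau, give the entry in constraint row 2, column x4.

1/2

Ratio test on column x2 — row 1: 8/1 = 8; row 2: 7/2 = 7/2; row 3: (5/2)/(1/2) = 5. Minimum is 7/2 at row 2 (u2 leaves); pivot element 2.
Divide row 2 by 2; eliminate column x2 from the other rows.
Second iteration: most negative z-row entry is -5 in column x1, so x1 enters.
Ratio test on column x1 — row 1: (9/2)/2 = 9/4; row 2: entry -1 ≤ 0; row 3: (3/4)/2 = 3/8. Minimum is 3/8 at row 3 (x4 leaves); pivot element 2.
Divide row 3 by 2; eliminate column x1 from the other rows.
After both pivots, the entry at constraint row 2, column x4 is 1/2.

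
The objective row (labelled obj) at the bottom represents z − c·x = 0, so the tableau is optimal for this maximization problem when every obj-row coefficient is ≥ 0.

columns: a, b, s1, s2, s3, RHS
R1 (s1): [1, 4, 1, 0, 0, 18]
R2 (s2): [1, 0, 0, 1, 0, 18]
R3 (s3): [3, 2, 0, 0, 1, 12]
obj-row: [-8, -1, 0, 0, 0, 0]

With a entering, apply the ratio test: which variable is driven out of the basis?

s3

Column a entries and ratios — s1: 18/1 = 18; s2: 18/1 = 18; s3: 12/3 = 4.
Smallest ratio is 4 in the row of s3, so s3 leaves.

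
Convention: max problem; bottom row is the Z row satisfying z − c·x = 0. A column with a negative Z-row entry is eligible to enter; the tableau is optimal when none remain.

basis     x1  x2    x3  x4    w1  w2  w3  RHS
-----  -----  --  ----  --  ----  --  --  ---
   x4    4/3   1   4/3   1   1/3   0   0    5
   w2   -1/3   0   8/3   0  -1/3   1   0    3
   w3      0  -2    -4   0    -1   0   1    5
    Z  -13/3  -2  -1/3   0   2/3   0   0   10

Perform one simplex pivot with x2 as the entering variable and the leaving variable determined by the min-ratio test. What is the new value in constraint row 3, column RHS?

15

Ratio test on column x2 — row 1: 5/1 = 5; row 2: entry 0 ≤ 0; row 3: entry -2 ≤ 0. Minimum is 5 at row 1 (x4 leaves); pivot element 1.
Divide row 1 by 1; eliminate column x2 from the other rows.
Row 3 update in column RHS: 5 − (-2)·5 = 15.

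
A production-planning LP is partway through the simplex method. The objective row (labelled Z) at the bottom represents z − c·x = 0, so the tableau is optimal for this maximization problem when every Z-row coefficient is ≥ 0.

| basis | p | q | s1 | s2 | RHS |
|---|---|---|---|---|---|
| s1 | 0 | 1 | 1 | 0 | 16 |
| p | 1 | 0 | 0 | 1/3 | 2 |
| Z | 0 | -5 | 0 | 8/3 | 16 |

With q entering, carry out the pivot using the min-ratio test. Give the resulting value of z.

96

Ratio test on column q — row 1: 16/1 = 16; row 2: entry 0 ≤ 0. Minimum is 16 at row 1 (s1 leaves); pivot element 1.
Pivot on row 1; the Z-row RHS becomes 16 − (-5)·16 = 96.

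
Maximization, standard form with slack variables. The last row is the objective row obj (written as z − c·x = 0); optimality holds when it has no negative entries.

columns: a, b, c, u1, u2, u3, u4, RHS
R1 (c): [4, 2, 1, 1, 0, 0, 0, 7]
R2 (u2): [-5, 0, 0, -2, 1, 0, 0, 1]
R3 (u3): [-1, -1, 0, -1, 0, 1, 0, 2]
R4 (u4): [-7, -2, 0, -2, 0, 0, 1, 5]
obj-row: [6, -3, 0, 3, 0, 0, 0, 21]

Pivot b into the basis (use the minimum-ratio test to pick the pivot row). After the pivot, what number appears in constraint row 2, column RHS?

Ratio test on column b — row 1: 7/2 = 7/2; row 2: entry 0 ≤ 0; row 3: entry -1 ≤ 0; row 4: entry -2 ≤ 0. Minimum is 7/2 at row 1 (c leaves); pivot element 2.
Divide row 1 by 2; eliminate column b from the other rows.
Row 2 update in column RHS: 1 − 0·(7/2) = 1.

1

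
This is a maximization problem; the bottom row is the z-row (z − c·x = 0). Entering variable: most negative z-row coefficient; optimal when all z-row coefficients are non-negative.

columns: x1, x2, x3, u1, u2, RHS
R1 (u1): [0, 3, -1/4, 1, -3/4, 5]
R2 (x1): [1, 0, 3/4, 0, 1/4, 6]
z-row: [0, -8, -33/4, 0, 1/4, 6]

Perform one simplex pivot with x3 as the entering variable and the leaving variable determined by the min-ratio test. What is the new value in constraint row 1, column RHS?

Ratio test on column x3 — row 1: entry -1/4 ≤ 0; row 2: 6/(3/4) = 8. Minimum is 8 at row 2 (x1 leaves); pivot element 3/4.
Divide row 2 by 3/4; eliminate column x3 from the other rows.
Row 1 update in column RHS: 5 − (-1/4)·8 = 7.

7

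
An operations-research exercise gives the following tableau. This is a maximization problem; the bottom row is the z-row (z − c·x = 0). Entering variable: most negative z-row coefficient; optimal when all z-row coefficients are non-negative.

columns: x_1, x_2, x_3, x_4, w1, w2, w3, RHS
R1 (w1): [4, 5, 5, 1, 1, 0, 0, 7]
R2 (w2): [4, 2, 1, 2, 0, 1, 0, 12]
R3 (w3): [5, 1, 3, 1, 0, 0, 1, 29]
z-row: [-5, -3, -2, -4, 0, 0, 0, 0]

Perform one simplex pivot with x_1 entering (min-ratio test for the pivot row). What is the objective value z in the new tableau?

35/4

Ratio test on column x_1 — row 1: 7/4 = 7/4; row 2: 12/4 = 3; row 3: 29/5 = 29/5. Minimum is 7/4 at row 1 (w1 leaves); pivot element 4.
Pivot on row 1; the z-row RHS becomes 0 − (-5)·(7/4) = 35/4.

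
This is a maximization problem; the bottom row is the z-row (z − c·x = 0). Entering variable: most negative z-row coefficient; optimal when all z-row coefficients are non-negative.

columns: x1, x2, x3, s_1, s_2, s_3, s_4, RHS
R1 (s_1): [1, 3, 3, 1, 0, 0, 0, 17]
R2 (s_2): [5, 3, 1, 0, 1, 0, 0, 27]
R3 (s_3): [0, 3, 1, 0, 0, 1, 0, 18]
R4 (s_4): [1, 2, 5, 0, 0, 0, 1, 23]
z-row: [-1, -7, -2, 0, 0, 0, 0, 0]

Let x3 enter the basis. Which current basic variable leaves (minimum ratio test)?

s_4

Column x3 entries and ratios — s_1: 17/3 = 17/3; s_2: 27/1 = 27; s_3: 18/1 = 18; s_4: 23/5 = 23/5.
Smallest ratio is 23/5 in the row of s_4, so s_4 leaves.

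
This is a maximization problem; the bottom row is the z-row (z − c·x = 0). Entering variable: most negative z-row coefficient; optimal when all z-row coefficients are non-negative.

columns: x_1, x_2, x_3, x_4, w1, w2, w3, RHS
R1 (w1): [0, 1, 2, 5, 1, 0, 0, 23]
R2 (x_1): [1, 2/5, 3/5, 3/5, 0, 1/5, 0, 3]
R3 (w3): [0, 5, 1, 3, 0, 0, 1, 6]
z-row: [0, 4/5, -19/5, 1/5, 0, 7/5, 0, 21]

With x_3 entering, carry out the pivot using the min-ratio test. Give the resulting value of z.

40

Ratio test on column x_3 — row 1: 23/2 = 23/2; row 2: 3/(3/5) = 5; row 3: 6/1 = 6. Minimum is 5 at row 2 (x_1 leaves); pivot element 3/5.
Pivot on row 2; the z-row RHS becomes 21 − (-19/5)·5 = 40.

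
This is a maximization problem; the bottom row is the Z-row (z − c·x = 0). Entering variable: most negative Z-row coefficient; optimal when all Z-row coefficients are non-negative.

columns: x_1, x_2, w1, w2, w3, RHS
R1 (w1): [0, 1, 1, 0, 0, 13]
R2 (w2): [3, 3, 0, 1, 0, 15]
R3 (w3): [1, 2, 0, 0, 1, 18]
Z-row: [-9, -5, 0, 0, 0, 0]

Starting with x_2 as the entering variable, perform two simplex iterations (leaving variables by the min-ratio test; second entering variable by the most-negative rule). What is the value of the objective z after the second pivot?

Ratio test on column x_2 — row 1: 13/1 = 13; row 2: 15/3 = 5; row 3: 18/2 = 9. Minimum is 5 at row 2 (w2 leaves); pivot element 3.
Pivot on row 2; the Z-row RHS becomes 0 − (-5)·5 = 25.
Next entering variable (most negative Z-row entry -4): x_1.
Ratio test on column x_1 — row 1: entry -1 ≤ 0; row 2: 5/1 = 5; row 3: entry -1 ≤ 0. Minimum is 5 at row 2 (x_2 leaves); pivot element 1.
After the second pivot the Z-row RHS is 25 − (-4)·5 = 45.

45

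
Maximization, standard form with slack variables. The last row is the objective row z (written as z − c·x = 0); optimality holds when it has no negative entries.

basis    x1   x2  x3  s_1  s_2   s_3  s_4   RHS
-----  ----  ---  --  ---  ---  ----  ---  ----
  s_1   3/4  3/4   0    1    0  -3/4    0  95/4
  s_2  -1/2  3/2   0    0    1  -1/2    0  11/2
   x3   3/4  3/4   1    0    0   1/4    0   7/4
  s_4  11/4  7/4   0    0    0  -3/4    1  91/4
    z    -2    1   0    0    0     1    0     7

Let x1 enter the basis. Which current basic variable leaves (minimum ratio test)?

Column x1 entries and ratios — s_1: (95/4)/(3/4) = 95/3; s_2: -1/2 ≤ 0, skip; x3: (7/4)/(3/4) = 7/3; s_4: (91/4)/(11/4) = 91/11.
Smallest ratio is 7/3 in the row of x3, so x3 leaves.

x3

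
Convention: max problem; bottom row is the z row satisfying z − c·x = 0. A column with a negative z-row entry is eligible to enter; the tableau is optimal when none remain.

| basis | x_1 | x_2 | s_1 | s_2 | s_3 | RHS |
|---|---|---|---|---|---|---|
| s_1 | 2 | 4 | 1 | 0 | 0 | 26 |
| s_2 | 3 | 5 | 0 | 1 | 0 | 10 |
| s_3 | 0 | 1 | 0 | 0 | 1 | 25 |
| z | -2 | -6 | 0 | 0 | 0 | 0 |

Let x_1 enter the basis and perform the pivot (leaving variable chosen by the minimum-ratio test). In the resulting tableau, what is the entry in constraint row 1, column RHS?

Ratio test on column x_1 — row 1: 26/2 = 13; row 2: 10/3 = 10/3; row 3: entry 0 ≤ 0. Minimum is 10/3 at row 2 (s_2 leaves); pivot element 3.
Divide row 2 by 3; eliminate column x_1 from the other rows.
Row 1 update in column RHS: 26 − 2·(10/3) = 58/3.

58/3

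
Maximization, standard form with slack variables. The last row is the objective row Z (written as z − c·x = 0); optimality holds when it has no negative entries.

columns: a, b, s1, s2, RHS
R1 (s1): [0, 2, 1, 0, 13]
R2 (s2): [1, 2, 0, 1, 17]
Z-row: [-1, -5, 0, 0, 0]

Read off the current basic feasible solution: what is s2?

s2 is basic (row 2); its value is the RHS of that row, 17.

17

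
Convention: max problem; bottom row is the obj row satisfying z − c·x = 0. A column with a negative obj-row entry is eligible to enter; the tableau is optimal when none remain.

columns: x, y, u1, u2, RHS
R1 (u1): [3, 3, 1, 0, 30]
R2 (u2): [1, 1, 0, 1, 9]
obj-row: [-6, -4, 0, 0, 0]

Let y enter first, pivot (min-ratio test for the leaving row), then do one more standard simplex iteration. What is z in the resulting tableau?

54

Ratio test on column y — row 1: 30/3 = 10; row 2: 9/1 = 9. Minimum is 9 at row 2 (u2 leaves); pivot element 1.
Pivot on row 2; the obj-row RHS becomes 0 − (-4)·9 = 36.
Next entering variable (most negative obj-row entry -2): x.
Ratio test on column x — row 1: entry 0 ≤ 0; row 2: 9/1 = 9. Minimum is 9 at row 2 (y leaves); pivot element 1.
After the second pivot the obj-row RHS is 36 − (-2)·9 = 54.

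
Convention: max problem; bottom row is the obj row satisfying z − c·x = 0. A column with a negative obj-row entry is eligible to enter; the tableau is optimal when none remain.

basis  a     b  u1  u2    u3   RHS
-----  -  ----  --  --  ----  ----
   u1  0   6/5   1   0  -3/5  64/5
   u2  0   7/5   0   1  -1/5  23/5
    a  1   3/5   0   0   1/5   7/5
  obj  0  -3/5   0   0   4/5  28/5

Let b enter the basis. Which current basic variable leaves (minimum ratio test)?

a

Column b entries and ratios — u1: (64/5)/(6/5) = 32/3; u2: (23/5)/(7/5) = 23/7; a: (7/5)/(3/5) = 7/3.
Smallest ratio is 7/3 in the row of a, so a leaves.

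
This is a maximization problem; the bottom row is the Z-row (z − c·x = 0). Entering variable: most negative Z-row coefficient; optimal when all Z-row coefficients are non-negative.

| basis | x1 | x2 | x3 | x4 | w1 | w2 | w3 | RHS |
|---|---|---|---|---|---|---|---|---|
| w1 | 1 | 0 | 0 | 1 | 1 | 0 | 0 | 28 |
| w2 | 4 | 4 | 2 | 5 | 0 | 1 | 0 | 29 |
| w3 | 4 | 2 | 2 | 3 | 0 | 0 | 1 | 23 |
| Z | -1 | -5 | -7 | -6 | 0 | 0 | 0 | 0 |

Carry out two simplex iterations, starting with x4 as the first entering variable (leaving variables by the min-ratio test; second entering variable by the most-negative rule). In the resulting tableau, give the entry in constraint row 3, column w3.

5/4

Ratio test on column x4 — row 1: 28/1 = 28; row 2: 29/5 = 29/5; row 3: 23/3 = 23/3. Minimum is 29/5 at row 2 (w2 leaves); pivot element 5.
Divide row 2 by 5; eliminate column x4 from the other rows.
Second iteration: most negative Z-row entry is -23/5 in column x3, so x3 enters.
Ratio test on column x3 — row 1: entry -2/5 ≤ 0; row 2: (29/5)/(2/5) = 29/2; row 3: (28/5)/(4/5) = 7. Minimum is 7 at row 3 (w3 leaves); pivot element 4/5.
Divide row 3 by 4/5; eliminate column x3 from the other rows.
After both pivots, the entry at constraint row 3, column w3 is 5/4.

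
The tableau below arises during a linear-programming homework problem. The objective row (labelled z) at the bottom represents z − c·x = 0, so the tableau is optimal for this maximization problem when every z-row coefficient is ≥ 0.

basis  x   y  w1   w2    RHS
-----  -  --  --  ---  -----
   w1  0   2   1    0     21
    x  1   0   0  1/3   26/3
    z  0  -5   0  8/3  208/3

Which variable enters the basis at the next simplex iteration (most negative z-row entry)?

Negative z-row entries: y: -5.
The most negative is -5 in column y, so y enters.

y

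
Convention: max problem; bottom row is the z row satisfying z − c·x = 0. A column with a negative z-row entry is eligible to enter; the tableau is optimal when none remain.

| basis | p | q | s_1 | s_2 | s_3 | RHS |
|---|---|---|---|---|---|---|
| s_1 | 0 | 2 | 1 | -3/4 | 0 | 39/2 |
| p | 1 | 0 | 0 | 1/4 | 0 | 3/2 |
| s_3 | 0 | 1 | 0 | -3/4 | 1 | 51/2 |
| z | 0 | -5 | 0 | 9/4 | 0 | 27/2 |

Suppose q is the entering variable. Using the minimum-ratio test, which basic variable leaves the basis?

Column q entries and ratios — s_1: (39/2)/2 = 39/4; p: 0 ≤ 0, skip; s_3: (51/2)/1 = 51/2.
Smallest ratio is 39/4 in the row of s_1, so s_1 leaves.

s_1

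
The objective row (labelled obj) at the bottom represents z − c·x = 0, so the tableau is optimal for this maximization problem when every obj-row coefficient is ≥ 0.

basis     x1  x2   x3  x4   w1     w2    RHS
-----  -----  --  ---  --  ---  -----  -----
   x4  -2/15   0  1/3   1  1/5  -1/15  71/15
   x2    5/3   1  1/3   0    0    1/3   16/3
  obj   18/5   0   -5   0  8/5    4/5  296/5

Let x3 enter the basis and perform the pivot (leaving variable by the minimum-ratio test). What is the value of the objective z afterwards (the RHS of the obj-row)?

Ratio test on column x3 — row 1: (71/15)/(1/3) = 71/5; row 2: (16/3)/(1/3) = 16. Minimum is 71/5 at row 1 (x4 leaves); pivot element 1/3.
Pivot on row 1; the obj-row RHS becomes 296/5 − (-5)·(71/5) = 651/5.

651/5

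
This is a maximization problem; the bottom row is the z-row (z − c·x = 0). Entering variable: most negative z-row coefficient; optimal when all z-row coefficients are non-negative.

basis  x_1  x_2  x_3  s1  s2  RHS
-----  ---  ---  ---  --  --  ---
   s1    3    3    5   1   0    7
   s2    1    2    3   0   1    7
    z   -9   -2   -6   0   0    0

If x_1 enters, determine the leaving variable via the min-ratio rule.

s1

Column x_1 entries and ratios — s1: 7/3 = 7/3; s2: 7/1 = 7.
Smallest ratio is 7/3 in the row of s1, so s1 leaves.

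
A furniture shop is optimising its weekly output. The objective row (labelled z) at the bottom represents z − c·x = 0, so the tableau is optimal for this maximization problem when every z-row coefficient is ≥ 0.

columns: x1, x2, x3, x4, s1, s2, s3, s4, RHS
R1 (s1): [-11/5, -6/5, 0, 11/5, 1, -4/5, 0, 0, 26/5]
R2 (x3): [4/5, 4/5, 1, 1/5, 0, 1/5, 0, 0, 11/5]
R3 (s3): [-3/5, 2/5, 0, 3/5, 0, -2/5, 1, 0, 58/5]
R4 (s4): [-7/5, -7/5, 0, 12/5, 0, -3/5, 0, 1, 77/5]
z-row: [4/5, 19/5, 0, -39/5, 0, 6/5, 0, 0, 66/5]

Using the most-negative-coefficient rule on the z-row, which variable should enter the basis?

x4

Negative z-row entries: x4: -39/5.
The most negative is -39/5 in column x4, so x4 enters.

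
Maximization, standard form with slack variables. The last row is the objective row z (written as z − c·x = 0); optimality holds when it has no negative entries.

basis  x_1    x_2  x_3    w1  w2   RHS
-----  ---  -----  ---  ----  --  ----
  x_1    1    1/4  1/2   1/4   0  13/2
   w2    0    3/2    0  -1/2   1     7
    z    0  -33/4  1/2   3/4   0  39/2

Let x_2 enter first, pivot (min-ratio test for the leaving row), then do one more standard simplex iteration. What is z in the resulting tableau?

90

Ratio test on column x_2 — row 1: (13/2)/(1/4) = 26; row 2: 7/(3/2) = 14/3. Minimum is 14/3 at row 2 (w2 leaves); pivot element 3/2.
Pivot on row 2; the z-row RHS becomes 39/2 − (-33/4)·(14/3) = 58.
Next entering variable (most negative z-row entry -2): w1.
Ratio test on column w1 — row 1: (16/3)/(1/3) = 16; row 2: entry -1/3 ≤ 0. Minimum is 16 at row 1 (x_1 leaves); pivot element 1/3.
After the second pivot the z-row RHS is 58 − (-2)·16 = 90.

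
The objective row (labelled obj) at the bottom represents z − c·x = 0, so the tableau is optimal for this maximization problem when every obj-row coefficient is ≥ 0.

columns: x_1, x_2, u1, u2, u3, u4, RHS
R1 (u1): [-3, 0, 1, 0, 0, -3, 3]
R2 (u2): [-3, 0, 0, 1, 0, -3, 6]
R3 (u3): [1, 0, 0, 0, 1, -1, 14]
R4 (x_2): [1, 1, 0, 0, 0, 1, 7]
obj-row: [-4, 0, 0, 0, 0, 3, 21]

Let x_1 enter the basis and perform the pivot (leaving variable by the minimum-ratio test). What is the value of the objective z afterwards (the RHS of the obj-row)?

49

Ratio test on column x_1 — row 1: entry -3 ≤ 0; row 2: entry -3 ≤ 0; row 3: 14/1 = 14; row 4: 7/1 = 7. Minimum is 7 at row 4 (x_2 leaves); pivot element 1.
Pivot on row 4; the obj-row RHS becomes 21 − (-4)·7 = 49.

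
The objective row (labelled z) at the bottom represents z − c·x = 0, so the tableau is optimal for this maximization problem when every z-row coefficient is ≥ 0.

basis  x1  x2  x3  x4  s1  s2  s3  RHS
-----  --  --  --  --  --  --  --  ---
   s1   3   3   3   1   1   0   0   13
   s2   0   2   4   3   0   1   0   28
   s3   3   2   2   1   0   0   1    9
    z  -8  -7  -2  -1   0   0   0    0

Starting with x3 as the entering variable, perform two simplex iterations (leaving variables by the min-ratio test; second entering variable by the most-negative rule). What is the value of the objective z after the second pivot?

32/3

Ratio test on column x3 — row 1: 13/3 = 13/3; row 2: 28/4 = 7; row 3: 9/2 = 9/2. Minimum is 13/3 at row 1 (s1 leaves); pivot element 3.
Pivot on row 1; the z-row RHS becomes 0 − (-2)·(13/3) = 26/3.
Next entering variable (most negative z-row entry -6): x1.
Ratio test on column x1 — row 1: (13/3)/1 = 13/3; row 2: entry -4 ≤ 0; row 3: (1/3)/1 = 1/3. Minimum is 1/3 at row 3 (s3 leaves); pivot element 1.
After the second pivot the z-row RHS is 26/3 − (-6)·(1/3) = 32/3.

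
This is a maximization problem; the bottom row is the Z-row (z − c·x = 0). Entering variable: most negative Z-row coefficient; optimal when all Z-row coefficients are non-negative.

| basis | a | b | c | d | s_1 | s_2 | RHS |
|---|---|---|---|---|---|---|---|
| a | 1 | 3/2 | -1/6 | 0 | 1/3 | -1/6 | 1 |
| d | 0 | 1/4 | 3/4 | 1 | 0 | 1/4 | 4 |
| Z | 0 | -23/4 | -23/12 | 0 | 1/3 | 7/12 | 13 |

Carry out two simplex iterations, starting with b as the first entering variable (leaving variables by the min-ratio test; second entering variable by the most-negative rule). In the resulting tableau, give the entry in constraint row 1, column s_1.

3/14

Ratio test on column b — row 1: 1/(3/2) = 2/3; row 2: 4/(1/4) = 16. Minimum is 2/3 at row 1 (a leaves); pivot element 3/2.
Divide row 1 by 3/2; eliminate column b from the other rows.
Second iteration: most negative Z-row entry is -23/9 in column c, so c enters.
Ratio test on column c — row 1: entry -1/9 ≤ 0; row 2: (23/6)/(7/9) = 69/14. Minimum is 69/14 at row 2 (d leaves); pivot element 7/9.
Divide row 2 by 7/9; eliminate column c from the other rows.
After both pivots, the entry at constraint row 1, column s_1 is 3/14.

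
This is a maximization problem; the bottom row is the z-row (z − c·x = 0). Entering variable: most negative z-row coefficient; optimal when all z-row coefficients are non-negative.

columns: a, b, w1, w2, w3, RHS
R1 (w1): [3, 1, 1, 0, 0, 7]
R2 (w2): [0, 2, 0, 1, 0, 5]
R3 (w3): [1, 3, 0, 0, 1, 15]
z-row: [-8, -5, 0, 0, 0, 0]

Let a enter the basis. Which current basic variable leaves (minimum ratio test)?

Column a entries and ratios — w1: 7/3 = 7/3; w2: 0 ≤ 0, skip; w3: 15/1 = 15.
Smallest ratio is 7/3 in the row of w1, so w1 leaves.

w1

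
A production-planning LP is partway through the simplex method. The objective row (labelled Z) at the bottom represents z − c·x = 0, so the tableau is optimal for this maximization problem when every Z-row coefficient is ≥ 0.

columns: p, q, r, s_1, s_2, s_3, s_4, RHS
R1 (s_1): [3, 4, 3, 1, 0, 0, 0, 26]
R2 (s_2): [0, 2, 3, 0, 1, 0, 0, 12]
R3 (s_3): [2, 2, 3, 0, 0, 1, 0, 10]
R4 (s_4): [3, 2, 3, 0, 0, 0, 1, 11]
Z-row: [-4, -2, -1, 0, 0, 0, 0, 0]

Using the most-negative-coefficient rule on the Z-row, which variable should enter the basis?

p

Negative Z-row entries: p: -4, q: -2, r: -1.
The most negative is -4 in column p, so p enters.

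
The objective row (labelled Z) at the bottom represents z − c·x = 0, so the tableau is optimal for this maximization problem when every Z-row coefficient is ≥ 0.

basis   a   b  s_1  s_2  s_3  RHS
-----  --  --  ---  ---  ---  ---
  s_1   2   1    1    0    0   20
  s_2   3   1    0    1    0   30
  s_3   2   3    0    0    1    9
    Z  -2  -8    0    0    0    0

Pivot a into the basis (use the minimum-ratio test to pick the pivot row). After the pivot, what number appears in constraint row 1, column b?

-2

Ratio test on column a — row 1: 20/2 = 10; row 2: 30/3 = 10; row 3: 9/2 = 9/2. Minimum is 9/2 at row 3 (s_3 leaves); pivot element 2.
Divide row 3 by 2; eliminate column a from the other rows.
Row 1 update in column b: 1 − 2·(3/2) = -2.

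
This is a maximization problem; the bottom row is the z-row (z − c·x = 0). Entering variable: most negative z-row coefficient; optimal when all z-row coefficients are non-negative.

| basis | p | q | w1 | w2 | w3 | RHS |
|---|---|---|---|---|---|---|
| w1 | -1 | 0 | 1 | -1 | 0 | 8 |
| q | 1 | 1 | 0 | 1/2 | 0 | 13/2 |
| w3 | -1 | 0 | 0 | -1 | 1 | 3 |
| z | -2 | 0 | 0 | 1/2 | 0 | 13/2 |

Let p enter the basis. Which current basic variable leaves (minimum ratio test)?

Column p entries and ratios — w1: -1 ≤ 0, skip; q: (13/2)/1 = 13/2; w3: -1 ≤ 0, skip.
Smallest ratio is 13/2 in the row of q, so q leaves.

q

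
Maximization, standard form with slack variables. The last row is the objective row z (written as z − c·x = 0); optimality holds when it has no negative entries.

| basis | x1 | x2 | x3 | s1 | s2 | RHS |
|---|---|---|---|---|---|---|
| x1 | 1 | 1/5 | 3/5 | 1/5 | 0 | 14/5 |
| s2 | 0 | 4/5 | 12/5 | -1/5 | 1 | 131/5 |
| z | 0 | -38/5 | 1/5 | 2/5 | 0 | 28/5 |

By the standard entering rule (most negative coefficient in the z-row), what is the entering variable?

Negative z-row entries: x2: -38/5.
The most negative is -38/5 in column x2, so x2 enters.

x2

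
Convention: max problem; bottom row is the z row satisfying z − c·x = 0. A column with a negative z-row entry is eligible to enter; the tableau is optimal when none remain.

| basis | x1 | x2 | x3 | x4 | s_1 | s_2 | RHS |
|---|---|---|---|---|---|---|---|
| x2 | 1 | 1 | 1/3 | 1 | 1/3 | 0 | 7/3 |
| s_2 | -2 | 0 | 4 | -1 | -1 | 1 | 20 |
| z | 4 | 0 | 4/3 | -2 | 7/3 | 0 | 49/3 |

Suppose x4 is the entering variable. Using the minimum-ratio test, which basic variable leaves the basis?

Column x4 entries and ratios — x2: (7/3)/1 = 7/3; s_2: -1 ≤ 0, skip.
Smallest ratio is 7/3 in the row of x2, so x2 leaves.

x2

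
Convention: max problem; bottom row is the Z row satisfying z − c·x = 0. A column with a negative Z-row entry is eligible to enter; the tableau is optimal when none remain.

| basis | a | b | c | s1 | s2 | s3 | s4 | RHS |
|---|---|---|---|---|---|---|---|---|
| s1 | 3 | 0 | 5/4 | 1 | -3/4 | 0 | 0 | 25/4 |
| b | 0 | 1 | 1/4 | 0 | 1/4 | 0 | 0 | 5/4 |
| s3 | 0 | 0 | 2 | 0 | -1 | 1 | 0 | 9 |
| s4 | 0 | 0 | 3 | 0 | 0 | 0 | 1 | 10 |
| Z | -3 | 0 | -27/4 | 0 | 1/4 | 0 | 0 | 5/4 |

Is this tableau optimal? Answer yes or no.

no

The Z-row has a negative entry -27/4 in column c, so it is not optimal.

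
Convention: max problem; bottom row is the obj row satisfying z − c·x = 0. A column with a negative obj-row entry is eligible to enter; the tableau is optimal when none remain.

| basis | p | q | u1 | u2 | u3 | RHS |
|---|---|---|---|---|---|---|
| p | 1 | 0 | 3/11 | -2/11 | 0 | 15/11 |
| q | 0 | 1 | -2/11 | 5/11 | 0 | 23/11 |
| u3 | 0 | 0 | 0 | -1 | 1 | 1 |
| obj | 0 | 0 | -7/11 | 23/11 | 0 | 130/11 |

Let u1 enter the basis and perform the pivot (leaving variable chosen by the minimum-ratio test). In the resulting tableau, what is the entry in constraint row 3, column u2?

-1

Ratio test on column u1 — row 1: (15/11)/(3/11) = 5; row 2: entry -2/11 ≤ 0; row 3: entry 0 ≤ 0. Minimum is 5 at row 1 (p leaves); pivot element 3/11.
Divide row 1 by 3/11; eliminate column u1 from the other rows.
Row 3 update in column u2: -1 − 0·(-2/3) = -1.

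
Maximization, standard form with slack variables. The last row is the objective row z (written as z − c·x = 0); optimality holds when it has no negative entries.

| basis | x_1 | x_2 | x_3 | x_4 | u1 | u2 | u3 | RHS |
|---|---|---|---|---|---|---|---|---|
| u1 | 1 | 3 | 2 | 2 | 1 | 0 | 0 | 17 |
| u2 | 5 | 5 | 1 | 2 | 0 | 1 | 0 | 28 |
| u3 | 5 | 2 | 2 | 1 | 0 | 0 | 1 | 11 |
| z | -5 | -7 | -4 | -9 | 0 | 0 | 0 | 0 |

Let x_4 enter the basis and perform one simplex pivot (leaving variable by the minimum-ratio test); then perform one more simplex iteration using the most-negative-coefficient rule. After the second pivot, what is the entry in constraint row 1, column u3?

-1/9

Ratio test on column x_4 — row 1: 17/2 = 17/2; row 2: 28/2 = 14; row 3: 11/1 = 11. Minimum is 17/2 at row 1 (u1 leaves); pivot element 2.
Divide row 1 by 2; eliminate column x_4 from the other rows.
Second iteration: most negative z-row entry is -1/2 in column x_1, so x_1 enters.
Ratio test on column x_1 — row 1: (17/2)/(1/2) = 17; row 2: 11/4 = 11/4; row 3: (5/2)/(9/2) = 5/9. Minimum is 5/9 at row 3 (u3 leaves); pivot element 9/2.
Divide row 3 by 9/2; eliminate column x_1 from the other rows.
After both pivots, the entry at constraint row 1, column u3 is -1/9.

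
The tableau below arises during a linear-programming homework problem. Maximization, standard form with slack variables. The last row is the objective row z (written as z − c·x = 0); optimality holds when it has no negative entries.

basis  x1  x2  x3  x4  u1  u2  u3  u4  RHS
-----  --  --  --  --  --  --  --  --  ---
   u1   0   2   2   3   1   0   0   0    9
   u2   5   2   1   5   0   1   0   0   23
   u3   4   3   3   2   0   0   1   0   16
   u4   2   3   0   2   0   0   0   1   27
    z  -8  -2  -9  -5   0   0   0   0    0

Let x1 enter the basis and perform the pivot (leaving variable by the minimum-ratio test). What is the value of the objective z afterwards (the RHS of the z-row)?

32

Ratio test on column x1 — row 1: entry 0 ≤ 0; row 2: 23/5 = 23/5; row 3: 16/4 = 4; row 4: 27/2 = 27/2. Minimum is 4 at row 3 (u3 leaves); pivot element 4.
Pivot on row 3; the z-row RHS becomes 0 − (-8)·4 = 32.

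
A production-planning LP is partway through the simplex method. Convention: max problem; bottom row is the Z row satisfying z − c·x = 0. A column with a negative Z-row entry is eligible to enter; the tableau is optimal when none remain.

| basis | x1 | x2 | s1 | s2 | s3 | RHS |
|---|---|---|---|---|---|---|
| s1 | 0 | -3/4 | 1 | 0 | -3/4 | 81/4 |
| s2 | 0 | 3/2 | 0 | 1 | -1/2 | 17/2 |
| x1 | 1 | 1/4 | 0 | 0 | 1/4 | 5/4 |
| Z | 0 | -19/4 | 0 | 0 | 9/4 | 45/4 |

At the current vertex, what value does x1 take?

x1 is basic (row 3); its value is the RHS of that row, 5/4.

5/4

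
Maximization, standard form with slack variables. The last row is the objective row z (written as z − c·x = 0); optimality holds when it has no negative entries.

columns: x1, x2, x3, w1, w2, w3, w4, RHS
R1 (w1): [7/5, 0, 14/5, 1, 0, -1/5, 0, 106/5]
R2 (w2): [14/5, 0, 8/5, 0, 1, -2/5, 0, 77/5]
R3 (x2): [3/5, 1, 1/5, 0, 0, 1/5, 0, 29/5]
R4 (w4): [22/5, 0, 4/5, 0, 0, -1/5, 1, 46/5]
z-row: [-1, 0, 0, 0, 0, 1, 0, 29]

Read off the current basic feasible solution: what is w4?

w4 is basic (row 4); its value is the RHS of that row, 46/5.

46/5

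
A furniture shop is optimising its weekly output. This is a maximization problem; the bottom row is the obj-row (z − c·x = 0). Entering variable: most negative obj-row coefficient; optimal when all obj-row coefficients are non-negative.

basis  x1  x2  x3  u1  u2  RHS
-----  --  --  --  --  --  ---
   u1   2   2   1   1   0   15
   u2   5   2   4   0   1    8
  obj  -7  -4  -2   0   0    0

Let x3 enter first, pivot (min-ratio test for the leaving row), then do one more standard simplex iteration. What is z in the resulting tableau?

56/5

Ratio test on column x3 — row 1: 15/1 = 15; row 2: 8/4 = 2. Minimum is 2 at row 2 (u2 leaves); pivot element 4.
Pivot on row 2; the obj-row RHS becomes 0 − (-2)·2 = 4.
Next entering variable (most negative obj-row entry -9/2): x1.
Ratio test on column x1 — row 1: 13/(3/4) = 52/3; row 2: 2/(5/4) = 8/5. Minimum is 8/5 at row 2 (x3 leaves); pivot element 5/4.
After the second pivot the obj-row RHS is 4 − (-9/2)·(8/5) = 56/5.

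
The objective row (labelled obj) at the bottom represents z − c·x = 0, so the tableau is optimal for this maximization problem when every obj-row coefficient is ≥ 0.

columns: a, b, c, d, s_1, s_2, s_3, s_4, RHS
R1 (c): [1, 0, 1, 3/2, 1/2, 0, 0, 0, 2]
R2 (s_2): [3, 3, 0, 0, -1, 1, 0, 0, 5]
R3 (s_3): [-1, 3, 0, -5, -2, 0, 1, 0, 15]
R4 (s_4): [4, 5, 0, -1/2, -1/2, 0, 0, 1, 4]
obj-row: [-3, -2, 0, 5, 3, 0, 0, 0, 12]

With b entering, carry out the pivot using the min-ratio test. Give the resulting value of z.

68/5

Ratio test on column b — row 1: entry 0 ≤ 0; row 2: 5/3 = 5/3; row 3: 15/3 = 5; row 4: 4/5 = 4/5. Minimum is 4/5 at row 4 (s_4 leaves); pivot element 5.
Pivot on row 4; the obj-row RHS becomes 12 − (-2)·(4/5) = 68/5.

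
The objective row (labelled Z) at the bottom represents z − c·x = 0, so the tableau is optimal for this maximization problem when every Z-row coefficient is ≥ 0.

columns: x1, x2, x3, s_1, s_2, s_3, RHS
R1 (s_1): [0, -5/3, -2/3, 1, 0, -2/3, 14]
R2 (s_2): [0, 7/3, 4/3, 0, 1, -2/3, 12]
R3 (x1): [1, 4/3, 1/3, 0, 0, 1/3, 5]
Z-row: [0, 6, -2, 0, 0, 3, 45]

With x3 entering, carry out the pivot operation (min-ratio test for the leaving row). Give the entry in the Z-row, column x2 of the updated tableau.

Ratio test on column x3 — row 1: entry -2/3 ≤ 0; row 2: 12/(4/3) = 9; row 3: 5/(1/3) = 15. Minimum is 9 at row 2 (s_2 leaves); pivot element 4/3.
Divide row 2 by 4/3; eliminate column x3 from the other rows.
Z-row update in column x2: 6 − (-2)·(7/4) = 19/2.

19/2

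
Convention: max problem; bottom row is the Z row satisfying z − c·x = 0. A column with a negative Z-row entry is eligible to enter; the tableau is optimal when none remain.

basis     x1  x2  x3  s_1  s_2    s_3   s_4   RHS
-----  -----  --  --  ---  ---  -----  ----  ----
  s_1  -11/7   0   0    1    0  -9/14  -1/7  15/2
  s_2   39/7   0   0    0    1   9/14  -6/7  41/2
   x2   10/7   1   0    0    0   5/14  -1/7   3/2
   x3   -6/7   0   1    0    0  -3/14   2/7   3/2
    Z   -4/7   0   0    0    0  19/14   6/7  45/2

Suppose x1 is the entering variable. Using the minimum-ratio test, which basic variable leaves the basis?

x2

Column x1 entries and ratios — s_1: -11/7 ≤ 0, skip; s_2: (41/2)/(39/7) = 287/78; x2: (3/2)/(10/7) = 21/20; x3: -6/7 ≤ 0, skip.
Smallest ratio is 21/20 in the row of x2, so x2 leaves.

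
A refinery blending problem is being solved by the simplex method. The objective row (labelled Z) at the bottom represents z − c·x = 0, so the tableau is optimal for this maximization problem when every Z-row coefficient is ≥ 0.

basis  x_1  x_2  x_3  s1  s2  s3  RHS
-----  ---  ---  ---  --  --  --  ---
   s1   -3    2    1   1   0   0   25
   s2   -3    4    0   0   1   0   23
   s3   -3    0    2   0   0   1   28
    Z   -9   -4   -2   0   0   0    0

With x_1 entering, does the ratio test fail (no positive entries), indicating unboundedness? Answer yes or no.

Every constraint-row entry in column x_1 is ≤ 0, so increasing x_1 is unbounded.

yes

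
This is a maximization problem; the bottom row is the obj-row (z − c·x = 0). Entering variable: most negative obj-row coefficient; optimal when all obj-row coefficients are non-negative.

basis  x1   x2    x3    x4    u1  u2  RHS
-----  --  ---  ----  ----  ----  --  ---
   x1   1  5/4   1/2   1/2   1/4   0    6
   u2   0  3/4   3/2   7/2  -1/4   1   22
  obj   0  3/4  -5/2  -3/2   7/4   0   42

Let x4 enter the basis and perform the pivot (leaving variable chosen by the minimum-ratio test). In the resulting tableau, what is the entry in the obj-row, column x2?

15/14

Ratio test on column x4 — row 1: 6/(1/2) = 12; row 2: 22/(7/2) = 44/7. Minimum is 44/7 at row 2 (u2 leaves); pivot element 7/2.
Divide row 2 by 7/2; eliminate column x4 from the other rows.
obj-row update in column x2: 3/4 − (-3/2)·(3/14) = 15/14.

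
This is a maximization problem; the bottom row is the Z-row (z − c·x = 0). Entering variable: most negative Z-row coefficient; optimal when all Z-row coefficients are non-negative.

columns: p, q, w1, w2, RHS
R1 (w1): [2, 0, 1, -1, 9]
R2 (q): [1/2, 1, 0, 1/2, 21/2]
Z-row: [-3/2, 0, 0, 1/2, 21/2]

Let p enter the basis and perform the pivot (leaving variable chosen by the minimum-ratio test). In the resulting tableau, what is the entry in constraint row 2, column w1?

-1/4

Ratio test on column p — row 1: 9/2 = 9/2; row 2: (21/2)/(1/2) = 21. Minimum is 9/2 at row 1 (w1 leaves); pivot element 2.
Divide row 1 by 2; eliminate column p from the other rows.
Row 2 update in column w1: 0 − (1/2)·(1/2) = -1/4.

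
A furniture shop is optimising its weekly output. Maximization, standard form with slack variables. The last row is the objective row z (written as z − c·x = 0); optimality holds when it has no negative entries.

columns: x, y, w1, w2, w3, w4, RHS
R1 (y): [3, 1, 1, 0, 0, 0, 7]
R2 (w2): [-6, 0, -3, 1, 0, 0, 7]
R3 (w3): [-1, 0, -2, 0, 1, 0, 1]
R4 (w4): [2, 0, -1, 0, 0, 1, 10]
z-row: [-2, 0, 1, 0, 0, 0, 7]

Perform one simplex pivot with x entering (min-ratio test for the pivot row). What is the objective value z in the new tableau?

Ratio test on column x — row 1: 7/3 = 7/3; row 2: entry -6 ≤ 0; row 3: entry -1 ≤ 0; row 4: 10/2 = 5. Minimum is 7/3 at row 1 (y leaves); pivot element 3.
Pivot on row 1; the z-row RHS becomes 7 − (-2)·(7/3) = 35/3.

35/3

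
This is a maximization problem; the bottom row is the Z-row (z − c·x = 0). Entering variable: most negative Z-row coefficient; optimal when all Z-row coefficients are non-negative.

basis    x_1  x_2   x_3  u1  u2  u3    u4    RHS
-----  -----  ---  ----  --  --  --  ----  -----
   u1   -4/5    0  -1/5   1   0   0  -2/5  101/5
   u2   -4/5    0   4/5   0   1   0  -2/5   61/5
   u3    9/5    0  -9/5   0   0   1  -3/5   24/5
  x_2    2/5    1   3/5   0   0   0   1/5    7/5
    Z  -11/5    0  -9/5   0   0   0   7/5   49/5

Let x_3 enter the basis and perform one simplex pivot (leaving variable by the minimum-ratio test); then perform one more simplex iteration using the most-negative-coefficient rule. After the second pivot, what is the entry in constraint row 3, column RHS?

3

Ratio test on column x_3 — row 1: entry -1/5 ≤ 0; row 2: (61/5)/(4/5) = 61/4; row 3: entry -9/5 ≤ 0; row 4: (7/5)/(3/5) = 7/3. Minimum is 7/3 at row 4 (x_2 leaves); pivot element 3/5.
Divide row 4 by 3/5; eliminate column x_3 from the other rows.
Second iteration: most negative Z-row entry is -1 in column x_1, so x_1 enters.
Ratio test on column x_1 — row 1: entry -2/3 ≤ 0; row 2: entry -4/3 ≤ 0; row 3: 9/3 = 3; row 4: (7/3)/(2/3) = 7/2. Minimum is 3 at row 3 (u3 leaves); pivot element 3.
Divide row 3 by 3; eliminate column x_1 from the other rows.
After both pivots, the entry at constraint row 3, column RHS is 3.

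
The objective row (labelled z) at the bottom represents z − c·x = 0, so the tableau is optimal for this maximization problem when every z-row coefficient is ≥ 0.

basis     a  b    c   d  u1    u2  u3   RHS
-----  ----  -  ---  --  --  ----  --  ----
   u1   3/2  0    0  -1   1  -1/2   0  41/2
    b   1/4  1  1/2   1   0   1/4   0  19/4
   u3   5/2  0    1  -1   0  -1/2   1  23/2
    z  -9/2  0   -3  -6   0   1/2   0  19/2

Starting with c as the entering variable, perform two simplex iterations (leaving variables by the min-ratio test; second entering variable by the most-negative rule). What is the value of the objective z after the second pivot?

Ratio test on column c — row 1: entry 0 ≤ 0; row 2: (19/4)/(1/2) = 19/2; row 3: (23/2)/1 = 23/2. Minimum is 19/2 at row 2 (b leaves); pivot element 1/2.
Pivot on row 2; the z-row RHS becomes 19/2 − (-3)·(19/2) = 38.
Next entering variable (most negative z-row entry -3): a.
Ratio test on column a — row 1: (41/2)/(3/2) = 41/3; row 2: (19/2)/(1/2) = 19; row 3: 2/2 = 1. Minimum is 1 at row 3 (u3 leaves); pivot element 2.
After the second pivot the z-row RHS is 38 − (-3)·1 = 41.

41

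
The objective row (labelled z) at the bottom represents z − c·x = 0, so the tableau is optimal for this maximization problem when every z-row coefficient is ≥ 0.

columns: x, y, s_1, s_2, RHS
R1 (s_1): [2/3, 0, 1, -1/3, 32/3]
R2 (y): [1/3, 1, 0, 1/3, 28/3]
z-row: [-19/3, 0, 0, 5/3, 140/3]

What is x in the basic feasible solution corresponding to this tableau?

x is not in the basis, so in the current basic feasible solution x = 0.

0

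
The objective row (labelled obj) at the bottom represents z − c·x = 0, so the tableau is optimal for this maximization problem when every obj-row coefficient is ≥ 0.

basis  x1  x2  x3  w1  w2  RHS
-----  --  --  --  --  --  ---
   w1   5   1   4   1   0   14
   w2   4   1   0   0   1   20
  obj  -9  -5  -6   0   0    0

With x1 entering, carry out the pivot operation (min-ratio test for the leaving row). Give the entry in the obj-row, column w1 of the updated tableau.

9/5

Ratio test on column x1 — row 1: 14/5 = 14/5; row 2: 20/4 = 5. Minimum is 14/5 at row 1 (w1 leaves); pivot element 5.
Divide row 1 by 5; eliminate column x1 from the other rows.
obj-row update in column w1: 0 − (-9)·(1/5) = 9/5.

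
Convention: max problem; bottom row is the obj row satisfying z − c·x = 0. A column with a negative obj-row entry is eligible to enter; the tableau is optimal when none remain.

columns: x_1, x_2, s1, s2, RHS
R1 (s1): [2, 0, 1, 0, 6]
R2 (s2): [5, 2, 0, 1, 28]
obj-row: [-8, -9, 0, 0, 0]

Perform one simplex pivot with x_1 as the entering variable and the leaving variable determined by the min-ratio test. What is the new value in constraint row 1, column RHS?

3

Ratio test on column x_1 — row 1: 6/2 = 3; row 2: 28/5 = 28/5. Minimum is 3 at row 1 (s1 leaves); pivot element 2.
Divide row 1 by 2; eliminate column x_1 from the other rows.
In the new row 1, the RHS entry is the old entry divided by the pivot: 6/2 = 3.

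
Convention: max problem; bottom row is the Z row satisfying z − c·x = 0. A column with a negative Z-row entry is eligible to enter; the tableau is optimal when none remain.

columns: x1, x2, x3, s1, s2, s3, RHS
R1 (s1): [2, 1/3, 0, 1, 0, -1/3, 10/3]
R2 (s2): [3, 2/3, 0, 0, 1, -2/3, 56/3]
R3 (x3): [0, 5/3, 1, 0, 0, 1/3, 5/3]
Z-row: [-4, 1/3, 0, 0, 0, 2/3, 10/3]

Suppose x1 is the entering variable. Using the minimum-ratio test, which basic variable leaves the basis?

s1

Column x1 entries and ratios — s1: (10/3)/2 = 5/3; s2: (56/3)/3 = 56/9; x3: 0 ≤ 0, skip.
Smallest ratio is 5/3 in the row of s1, so s1 leaves.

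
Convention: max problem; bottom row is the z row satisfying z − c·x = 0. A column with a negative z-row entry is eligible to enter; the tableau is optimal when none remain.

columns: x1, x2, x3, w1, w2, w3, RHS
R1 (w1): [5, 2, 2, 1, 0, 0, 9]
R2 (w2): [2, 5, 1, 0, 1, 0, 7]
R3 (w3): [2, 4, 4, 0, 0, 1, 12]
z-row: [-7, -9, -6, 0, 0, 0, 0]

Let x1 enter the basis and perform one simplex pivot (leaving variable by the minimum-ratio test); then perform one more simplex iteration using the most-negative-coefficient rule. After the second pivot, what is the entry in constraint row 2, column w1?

-2/21

Ratio test on column x1 — row 1: 9/5 = 9/5; row 2: 7/2 = 7/2; row 3: 12/2 = 6. Minimum is 9/5 at row 1 (w1 leaves); pivot element 5.
Divide row 1 by 5; eliminate column x1 from the other rows.
Second iteration: most negative z-row entry is -31/5 in column x2, so x2 enters.
Ratio test on column x2 — row 1: (9/5)/(2/5) = 9/2; row 2: (17/5)/(21/5) = 17/21; row 3: (42/5)/(16/5) = 21/8. Minimum is 17/21 at row 2 (w2 leaves); pivot element 21/5.
Divide row 2 by 21/5; eliminate column x2 from the other rows.
After both pivots, the entry at constraint row 2, column w1 is -2/21.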